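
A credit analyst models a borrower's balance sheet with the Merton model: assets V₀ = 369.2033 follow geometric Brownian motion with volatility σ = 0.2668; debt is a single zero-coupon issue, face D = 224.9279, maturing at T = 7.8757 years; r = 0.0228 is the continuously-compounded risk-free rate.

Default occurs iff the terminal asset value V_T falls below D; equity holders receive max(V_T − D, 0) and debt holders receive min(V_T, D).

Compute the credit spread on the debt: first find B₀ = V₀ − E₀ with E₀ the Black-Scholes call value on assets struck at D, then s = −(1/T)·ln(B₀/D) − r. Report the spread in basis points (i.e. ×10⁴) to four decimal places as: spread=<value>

spread=134.7051

d₁ = [ln(V₀/D) + (r + σ²/2)T] / (σ√T)
   = [ln(369.2033/224.9279) + (0.0228 + 0.5·0.2668²)·7.8757] / (0.2668·√7.8757)
   = [0.495568 + 0.459871] / 0.748739 = 1.276064
d₂ = d₁ − σ√T = 1.276064 − 0.748739 = 0.527325
N(d₁) = 0.899033,  N(d₂) = 0.701016,  e^(−rT) = 0.835633
E₀ = V₀·N(d₁) − D·e^(−rT)·N(d₂)
   = 369.2033·0.899033 − 224.9279·0.835633·0.701016 = 200.165180
B₀ = V₀ − E₀ = 369.2033 − 200.165180 = 169.038120
spread = −(1/T)·ln(B₀/D) − r = −(1/7.8757)·ln(169.038120/224.9279) − 0.0228 = 0.01347051
in basis points: 0.01347051 × 10⁴ = 134.7051 bp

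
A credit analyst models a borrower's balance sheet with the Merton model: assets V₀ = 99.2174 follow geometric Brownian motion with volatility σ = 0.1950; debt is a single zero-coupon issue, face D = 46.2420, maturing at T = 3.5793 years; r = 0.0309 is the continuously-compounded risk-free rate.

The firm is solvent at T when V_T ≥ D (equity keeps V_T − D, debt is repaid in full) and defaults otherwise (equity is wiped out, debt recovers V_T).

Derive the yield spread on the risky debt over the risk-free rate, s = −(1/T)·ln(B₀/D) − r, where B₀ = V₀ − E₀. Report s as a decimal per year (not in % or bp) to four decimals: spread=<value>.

spread=0.0005

d₁ = [ln(V₀/D) + (r + σ²/2)T] / (σ√T)
   = [ln(99.2174/46.2420) + (0.0309 + 0.5·0.1950²)·3.5793] / (0.1950·√3.5793)
   = [0.763425 + 0.178652] / 0.368921 = 2.553599
d₂ = d₁ − σ√T = 2.553599 − 0.368921 = 2.184677
N(d₁) = 0.994669,  N(d₂) = 0.985544,  e^(−rT) = 0.895296
E₀ = V₀·N(d₁) − D·e^(−rT)·N(d₂)
   = 99.2174·0.994669 − 46.2420·0.895296·0.985544 = 57.886686
B₀ = V₀ − E₀ = 99.2174 − 57.886686 = 41.330714
spread = −(1/T)·ln(B₀/D) − r = −(1/3.5793)·ln(41.330714/46.2420) − 0.0309 = 0.00046998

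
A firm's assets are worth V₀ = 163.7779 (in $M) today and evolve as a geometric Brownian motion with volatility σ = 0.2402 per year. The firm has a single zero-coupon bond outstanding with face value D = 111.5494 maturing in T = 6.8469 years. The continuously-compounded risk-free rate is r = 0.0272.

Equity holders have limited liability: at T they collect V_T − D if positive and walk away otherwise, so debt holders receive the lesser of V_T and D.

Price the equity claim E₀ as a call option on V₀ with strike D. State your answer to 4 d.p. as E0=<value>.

E0=78.6238

d₁ = [ln(V₀/D) + (r + σ²/2)T] / (σ√T)
   = [ln(163.7779/111.5494) + (0.0272 + 0.5·0.2402²)·6.8469] / (0.2402·√6.8469)
   = [0.384044 + 0.383755] / 0.628521 = 1.221596
d₂ = d₁ − σ√T = 1.221596 − 0.628521 = 0.593074
N(d₁) = 0.889070,  N(d₂) = 0.723434,  e^(−rT) = 0.830078
E₀ = V₀·N(d₁) − D·e^(−rT)·N(d₂)
   = 163.7779·0.889070 − 111.5494·0.830078·0.723434 = 78.623791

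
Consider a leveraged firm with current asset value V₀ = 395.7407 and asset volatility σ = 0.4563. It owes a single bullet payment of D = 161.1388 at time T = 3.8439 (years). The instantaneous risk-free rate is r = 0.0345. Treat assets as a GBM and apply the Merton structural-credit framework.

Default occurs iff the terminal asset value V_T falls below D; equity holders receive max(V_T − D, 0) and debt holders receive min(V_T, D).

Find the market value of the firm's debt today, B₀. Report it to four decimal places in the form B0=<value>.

d₁ = [ln(V₀/D) + (r + σ²/2)T] / (σ√T)
   = [ln(395.7407/161.1388) + (0.0345 + 0.5·0.4563²)·3.8439] / (0.4563·√3.8439)
   = [0.898493 + 0.532783] / 0.894616 = 1.599878
d₂ = d₁ − σ√T = 1.599878 − 0.894616 = 0.705263
N(d₁) = 0.945187,  N(d₂) = 0.759677,  e^(−rT) = 0.875803
E₀ = V₀·N(d₁) − D·e^(−rT)·N(d₂)
   = 395.7407·0.945187 − 161.1388·0.875803·0.759677 = 266.839096
B₀ = V₀ − E₀ = 395.7407 − 266.839096 = 128.901604

B0=128.9016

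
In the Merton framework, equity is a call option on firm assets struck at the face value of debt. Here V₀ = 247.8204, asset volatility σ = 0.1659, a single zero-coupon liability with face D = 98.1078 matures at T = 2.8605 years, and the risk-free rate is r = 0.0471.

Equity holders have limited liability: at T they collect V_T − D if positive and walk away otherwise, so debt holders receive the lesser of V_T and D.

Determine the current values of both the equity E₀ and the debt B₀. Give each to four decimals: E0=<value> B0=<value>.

d₁ = [ln(V₀/D) + (r + σ²/2)T] / (σ√T)
   = [ln(247.8204/98.1078) + (0.0471 + 0.5·0.1659²)·2.8605] / (0.1659·√2.8605)
   = [0.926637 + 0.174094] / 0.280587 = 3.922961
d₂ = d₁ − σ√T = 3.922961 − 0.280587 = 3.642374
N(d₁) = 0.999956,  N(d₂) = 0.999865,  e^(−rT) = 0.873952
E₀ = V₀·N(d₁) − D·e^(−rT)·N(d₂)
   = 247.8204·0.999956 − 98.1078·0.873952·0.999865 = 162.079611
B₀ = V₀ − E₀ = 247.8204 − 162.079611 = 85.740789

E0=162.0796 B0=85.7408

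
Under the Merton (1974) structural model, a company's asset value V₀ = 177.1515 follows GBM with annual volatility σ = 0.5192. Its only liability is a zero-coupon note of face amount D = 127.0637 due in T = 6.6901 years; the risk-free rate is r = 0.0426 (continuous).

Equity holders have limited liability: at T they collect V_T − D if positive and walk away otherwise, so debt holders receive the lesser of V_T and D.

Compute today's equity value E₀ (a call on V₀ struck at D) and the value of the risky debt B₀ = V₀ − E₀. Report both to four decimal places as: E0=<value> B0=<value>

d₁ = [ln(V₀/D) + (r + σ²/2)T] / (σ√T)
   = [ln(177.1515/127.0637) + (0.0426 + 0.5·0.5192²)·6.6901] / (0.5192·√6.6901)
   = [0.332317 + 1.186719] / 1.342923 = 1.131142
d₂ = d₁ − σ√T = 1.131142 − 1.342923 = -0.211781
N(d₁) = 0.871002,  N(d₂) = 0.416139,  e^(−rT) = 0.752016
E₀ = V₀·N(d₁) − D·e^(−rT)·N(d₂)
   = 177.1515·0.871002 − 127.0637·0.752016·0.416139 = 114.535665
B₀ = V₀ − E₀ = 177.1515 − 114.535665 = 62.615835

E0=114.5357 B0=62.6158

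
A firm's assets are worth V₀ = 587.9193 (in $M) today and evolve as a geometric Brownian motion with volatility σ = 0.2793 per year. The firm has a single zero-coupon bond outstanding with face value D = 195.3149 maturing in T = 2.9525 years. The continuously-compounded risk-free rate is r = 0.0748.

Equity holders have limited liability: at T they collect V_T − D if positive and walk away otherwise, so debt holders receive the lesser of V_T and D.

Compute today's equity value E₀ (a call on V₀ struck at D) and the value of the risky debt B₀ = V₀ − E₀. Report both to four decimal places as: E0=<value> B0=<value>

E0=431.4332 B0=156.4861

d₁ = [ln(V₀/D) + (r + σ²/2)T] / (σ√T)
   = [ln(587.9193/195.3149) + (0.0748 + 0.5·0.2793²)·2.9525] / (0.2793·√2.9525)
   = [1.101977 + 0.336007] / 0.479917 = 2.996319
d₂ = d₁ − σ√T = 2.996319 − 0.479917 = 2.516402
N(d₁) = 0.998634,  N(d₂) = 0.994072,  e^(−rT) = 0.801839
E₀ = V₀·N(d₁) − D·e^(−rT)·N(d₂)
   = 587.9193·0.998634 − 195.3149·0.801839·0.994072 = 431.433241
B₀ = V₀ − E₀ = 587.9193 − 431.433241 = 156.486059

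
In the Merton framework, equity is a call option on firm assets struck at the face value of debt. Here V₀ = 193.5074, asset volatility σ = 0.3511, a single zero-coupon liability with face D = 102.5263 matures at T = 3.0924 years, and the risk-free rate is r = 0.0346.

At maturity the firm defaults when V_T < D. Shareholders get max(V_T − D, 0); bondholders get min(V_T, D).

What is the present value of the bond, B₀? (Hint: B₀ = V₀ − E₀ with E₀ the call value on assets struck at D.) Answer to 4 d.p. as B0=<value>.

B0=87.6632

d₁ = [ln(V₀/D) + (r + σ²/2)T] / (σ√T)
   = [ln(193.5074/102.5263) + (0.0346 + 0.5·0.3511²)·3.0924] / (0.3511·√3.0924)
   = [0.635196 + 0.297599] / 0.617417 = 1.510803
d₂ = d₁ − σ√T = 1.510803 − 0.617417 = 0.893386
N(d₁) = 0.934581,  N(d₂) = 0.814175,  e^(−rT) = 0.898528
E₀ = V₀·N(d₁) − D·e^(−rT)·N(d₂)
   = 193.5074·0.934581 − 102.5263·0.898528·0.814175 = 105.844233
B₀ = V₀ − E₀ = 193.5074 − 105.844233 = 87.663167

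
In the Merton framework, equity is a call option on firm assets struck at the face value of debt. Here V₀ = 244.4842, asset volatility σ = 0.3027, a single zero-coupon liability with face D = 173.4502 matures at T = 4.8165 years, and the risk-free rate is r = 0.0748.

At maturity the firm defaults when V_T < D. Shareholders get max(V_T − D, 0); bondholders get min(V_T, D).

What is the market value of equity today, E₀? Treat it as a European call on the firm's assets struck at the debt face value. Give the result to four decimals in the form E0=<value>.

d₁ = [ln(V₀/D) + (r + σ²/2)T] / (σ√T)
   = [ln(244.4842/173.4502) + (0.0748 + 0.5·0.3027²)·4.8165] / (0.3027·√4.8165)
   = [0.343260 + 0.580936] / 0.664321 = 1.391188
d₂ = d₁ − σ√T = 1.391188 − 0.664321 = 0.726867
N(d₁) = 0.917916,  N(d₂) = 0.766346,  e^(−rT) = 0.697485
E₀ = V₀·N(d₁) − D·e^(−rT)·N(d₂)
   = 244.4842·0.917916 − 173.4502·0.697485·0.766346 = 131.704173

E0=131.7042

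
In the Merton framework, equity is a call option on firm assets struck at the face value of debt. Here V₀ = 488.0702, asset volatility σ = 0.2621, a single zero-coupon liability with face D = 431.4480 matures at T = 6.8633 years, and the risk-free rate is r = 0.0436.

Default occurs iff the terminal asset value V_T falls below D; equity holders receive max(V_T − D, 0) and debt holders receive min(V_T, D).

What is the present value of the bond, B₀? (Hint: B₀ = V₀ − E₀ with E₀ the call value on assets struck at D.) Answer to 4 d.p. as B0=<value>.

d₁ = [ln(V₀/D) + (r + σ²/2)T] / (σ√T)
   = [ln(488.0702/431.4480) + (0.0436 + 0.5·0.2621²)·6.8633] / (0.2621·√6.8633)
   = [0.123312 + 0.534982] / 0.686647 = 0.958708
d₂ = d₁ − σ√T = 0.958708 − 0.686647 = 0.272061
N(d₁) = 0.831147,  N(d₂) = 0.607213,  e^(−rT) = 0.741382
E₀ = V₀·N(d₁) − D·e^(−rT)·N(d₂)
   = 488.0702·0.831147 − 431.4480·0.741382·0.607213 = 211.430535
B₀ = V₀ − E₀ = 488.0702 − 211.430535 = 276.639665

B0=276.6397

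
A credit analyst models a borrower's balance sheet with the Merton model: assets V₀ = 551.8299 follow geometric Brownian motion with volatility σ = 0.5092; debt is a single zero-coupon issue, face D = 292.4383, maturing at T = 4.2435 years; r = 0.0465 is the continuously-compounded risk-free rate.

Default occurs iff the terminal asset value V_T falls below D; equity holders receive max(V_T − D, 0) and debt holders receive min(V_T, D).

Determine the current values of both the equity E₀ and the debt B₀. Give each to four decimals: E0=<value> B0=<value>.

d₁ = [ln(V₀/D) + (r + σ²/2)T] / (σ√T)
   = [ln(551.8299/292.4383) + (0.0465 + 0.5·0.5092²)·4.2435] / (0.5092·√4.2435)
   = [0.634986 + 0.747460] / 1.048940 = 1.317946
d₂ = d₁ − σ√T = 1.317946 − 1.048940 = 0.269007
N(d₁) = 0.906239,  N(d₂) = 0.606038,  e^(−rT) = 0.820926
E₀ = V₀·N(d₁) − D·e^(−rT)·N(d₂)
   = 551.8299·0.906239 − 292.4383·0.820926·0.606038 = 354.598345
B₀ = V₀ − E₀ = 551.8299 − 354.598345 = 197.231555

E0=354.5983 B0=197.2316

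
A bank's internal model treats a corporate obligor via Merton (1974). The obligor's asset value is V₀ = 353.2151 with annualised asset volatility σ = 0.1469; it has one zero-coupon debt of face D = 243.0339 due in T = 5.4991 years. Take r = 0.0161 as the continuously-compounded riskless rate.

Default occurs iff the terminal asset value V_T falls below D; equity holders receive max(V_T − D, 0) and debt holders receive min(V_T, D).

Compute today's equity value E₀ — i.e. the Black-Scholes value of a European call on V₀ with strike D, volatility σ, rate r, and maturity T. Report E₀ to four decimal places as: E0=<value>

d₁ = [ln(V₀/D) + (r + σ²/2)T] / (σ√T)
   = [ln(353.2151/243.0339) + (0.0161 + 0.5·0.1469²)·5.4991] / (0.1469·√5.4991)
   = [0.373876 + 0.147870] / 0.344483 = 1.514578
d₂ = d₁ − σ√T = 1.514578 − 0.344483 = 1.170095
N(d₁) = 0.935060,  N(d₂) = 0.879019,  e^(−rT) = 0.915271
E₀ = V₀·N(d₁) − D·e^(−rT)·N(d₂)
   = 353.2151·0.935060 − 243.0339·0.915271·0.879019 = 134.746953

E0=134.7470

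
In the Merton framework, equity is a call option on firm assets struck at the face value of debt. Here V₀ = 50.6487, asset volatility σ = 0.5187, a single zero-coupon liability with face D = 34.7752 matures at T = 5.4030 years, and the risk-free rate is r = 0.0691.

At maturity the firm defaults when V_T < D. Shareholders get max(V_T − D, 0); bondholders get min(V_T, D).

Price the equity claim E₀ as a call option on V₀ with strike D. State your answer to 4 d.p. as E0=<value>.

E0=32.9082

d₁ = [ln(V₀/D) + (r + σ²/2)T] / (σ√T)
   = [ln(50.6487/34.7752) + (0.0691 + 0.5·0.5187²)·5.4030] / (0.5187·√5.4030)
   = [0.376009 + 1.100185] / 1.205685 = 1.224362
d₂ = d₁ − σ√T = 1.224362 − 1.205685 = 0.018677
N(d₁) = 0.889592,  N(d₂) = 0.507451,  e^(−rT) = 0.688426
E₀ = V₀·N(d₁) − D·e^(−rT)·N(d₂)
   = 50.6487·0.889592 − 34.7752·0.688426·0.507451 = 32.908236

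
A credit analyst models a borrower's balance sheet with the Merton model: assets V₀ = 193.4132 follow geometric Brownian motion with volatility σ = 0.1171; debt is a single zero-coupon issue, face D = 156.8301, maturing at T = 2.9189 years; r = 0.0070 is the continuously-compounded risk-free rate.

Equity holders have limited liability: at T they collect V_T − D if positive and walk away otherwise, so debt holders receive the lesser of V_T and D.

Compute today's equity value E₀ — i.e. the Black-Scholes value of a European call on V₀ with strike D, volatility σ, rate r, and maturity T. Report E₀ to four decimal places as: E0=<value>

d₁ = [ln(V₀/D) + (r + σ²/2)T] / (σ√T)
   = [ln(193.4132/156.8301) + (0.0070 + 0.5·0.1171²)·2.9189] / (0.1171·√2.9189)
   = [0.209666 + 0.040445] / 0.200063 = 1.250160
d₂ = d₁ − σ√T = 1.250160 − 0.200063 = 1.050097
N(d₁) = 0.894379,  N(d₂) = 0.853163,  e^(−rT) = 0.979775
E₀ = V₀·N(d₁) − D·e^(−rT)·N(d₂)
   = 193.4132·0.894379 − 156.8301·0.979775·0.853163 = 41.889246

E0=41.8892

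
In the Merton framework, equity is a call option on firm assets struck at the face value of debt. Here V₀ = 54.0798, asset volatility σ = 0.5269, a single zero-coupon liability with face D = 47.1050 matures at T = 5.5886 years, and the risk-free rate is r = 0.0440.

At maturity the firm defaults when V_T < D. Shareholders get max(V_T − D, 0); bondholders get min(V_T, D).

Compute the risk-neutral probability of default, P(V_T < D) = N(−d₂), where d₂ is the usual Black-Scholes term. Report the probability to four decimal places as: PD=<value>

d₁ = [ln(V₀/D) + (r + σ²/2)T] / (σ√T)
   = [ln(54.0798/47.1050) + (0.0440 + 0.5·0.5269²)·5.5886] / (0.5269·√5.5886)
   = [0.138082 + 1.021662] / 1.245603 = 0.931070
d₂ = d₁ − σ√T = 0.931070 − 1.245603 = -0.314533
risk-neutral PD = N(−d₂) = N(0.314533) = 0.623442

PD=0.6234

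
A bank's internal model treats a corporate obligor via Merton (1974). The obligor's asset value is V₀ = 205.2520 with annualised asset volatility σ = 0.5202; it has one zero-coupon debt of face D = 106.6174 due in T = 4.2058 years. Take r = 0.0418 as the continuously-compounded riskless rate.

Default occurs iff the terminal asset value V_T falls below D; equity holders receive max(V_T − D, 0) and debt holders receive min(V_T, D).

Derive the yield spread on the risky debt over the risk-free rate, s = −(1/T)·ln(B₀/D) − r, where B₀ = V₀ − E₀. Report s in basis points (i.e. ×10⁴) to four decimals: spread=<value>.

d₁ = [ln(V₀/D) + (r + σ²/2)T] / (σ√T)
   = [ln(205.2520/106.6174) + (0.0418 + 0.5·0.5202²)·4.2058] / (0.5202·√4.2058)
   = [0.654992 + 0.744864] / 1.066829 = 1.312166
d₂ = d₁ − σ√T = 1.312166 − 1.066829 = 0.245337
N(d₁) = 0.905268,  N(d₂) = 0.596902,  e^(−rT) = 0.838784
E₀ = V₀·N(d₁) − D·e^(−rT)·N(d₂)
   = 205.2520·0.905268 − 106.6174·0.838784·0.596902 = 132.427709
B₀ = V₀ − E₀ = 205.2520 − 132.427709 = 72.824291
spread = −(1/T)·ln(B₀/D) − r = −(1/4.2058)·ln(72.824291/106.6174) − 0.0418 = 0.04883606
in basis points: 0.04883606 × 10⁴ = 488.3606 bp

spread=488.3606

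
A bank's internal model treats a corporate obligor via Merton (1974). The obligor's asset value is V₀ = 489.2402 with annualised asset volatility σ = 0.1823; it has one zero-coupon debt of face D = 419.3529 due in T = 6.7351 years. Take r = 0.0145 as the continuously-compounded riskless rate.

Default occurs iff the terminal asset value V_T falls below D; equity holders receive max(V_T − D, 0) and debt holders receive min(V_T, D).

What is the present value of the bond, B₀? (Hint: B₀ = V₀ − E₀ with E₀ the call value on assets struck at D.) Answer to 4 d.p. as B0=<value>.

B0=342.5137

d₁ = [ln(V₀/D) + (r + σ²/2)T] / (σ√T)
   = [ln(489.2402/419.3529) + (0.0145 + 0.5·0.1823²)·6.7351] / (0.1823·√6.7351)
   = [0.154141 + 0.209574] / 0.473106 = 0.768780
d₂ = d₁ − σ√T = 0.768780 − 0.473106 = 0.295673
N(d₁) = 0.778988,  N(d₂) = 0.616260,  e^(−rT) = 0.906958
E₀ = V₀·N(d₁) − D·e^(−rT)·N(d₂)
   = 489.2402·0.778988 − 419.3529·0.906958·0.616260 = 146.726542
B₀ = V₀ − E₀ = 489.2402 − 146.726542 = 342.513658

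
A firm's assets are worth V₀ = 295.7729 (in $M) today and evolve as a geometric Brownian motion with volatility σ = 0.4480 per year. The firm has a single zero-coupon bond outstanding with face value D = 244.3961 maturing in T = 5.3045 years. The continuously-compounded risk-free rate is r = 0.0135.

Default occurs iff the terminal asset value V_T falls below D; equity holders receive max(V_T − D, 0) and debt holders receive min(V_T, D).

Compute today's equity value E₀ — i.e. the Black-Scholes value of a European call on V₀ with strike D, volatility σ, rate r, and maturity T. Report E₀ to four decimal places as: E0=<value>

d₁ = [ln(V₀/D) + (r + σ²/2)T] / (σ√T)
   = [ln(295.7729/244.3961) + (0.0135 + 0.5·0.4480²)·5.3045] / (0.4480·√5.3045)
   = [0.190802 + 0.603928] / 1.031811 = 0.770228
d₂ = d₁ − σ√T = 0.770228 − 1.031811 = -0.261583
N(d₁) = 0.779418,  N(d₂) = 0.396821,  e^(−rT) = 0.930893
E₀ = V₀·N(d₁) − D·e^(−rT)·N(d₂)
   = 295.7729·0.779418 − 244.3961·0.930893·0.396821 = 140.251114

E0=140.2511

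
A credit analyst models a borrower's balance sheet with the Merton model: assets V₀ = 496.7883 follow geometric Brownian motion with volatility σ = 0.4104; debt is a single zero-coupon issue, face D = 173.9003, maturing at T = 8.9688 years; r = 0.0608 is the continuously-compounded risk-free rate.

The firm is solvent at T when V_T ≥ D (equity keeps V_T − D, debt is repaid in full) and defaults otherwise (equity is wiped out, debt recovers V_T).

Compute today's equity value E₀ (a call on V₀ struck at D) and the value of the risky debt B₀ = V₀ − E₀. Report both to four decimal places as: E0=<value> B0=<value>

d₁ = [ln(V₀/D) + (r + σ²/2)T] / (σ√T)
   = [ln(496.7883/173.9003) + (0.0608 + 0.5·0.4104²)·8.9688] / (0.4104·√8.9688)
   = [1.049682 + 1.300602] / 1.229064 = 1.912255
d₂ = d₁ − σ√T = 1.912255 − 1.229064 = 0.683191
N(d₁) = 0.972078,  N(d₂) = 0.752757,  e^(−rT) = 0.579666
E₀ = V₀·N(d₁) − D·e^(−rT)·N(d₂)
   = 496.7883·0.972078 − 173.9003·0.579666·0.752757 = 407.036115
B₀ = V₀ − E₀ = 496.7883 − 407.036115 = 89.752185

E0=407.0361 B0=89.7522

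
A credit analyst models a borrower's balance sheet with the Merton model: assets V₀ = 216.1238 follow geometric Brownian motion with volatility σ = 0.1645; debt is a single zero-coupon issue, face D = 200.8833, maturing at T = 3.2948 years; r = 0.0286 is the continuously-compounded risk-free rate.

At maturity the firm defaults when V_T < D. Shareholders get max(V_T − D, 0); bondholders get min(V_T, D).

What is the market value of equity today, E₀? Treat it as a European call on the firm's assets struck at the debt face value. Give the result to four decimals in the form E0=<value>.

d₁ = [ln(V₀/D) + (r + σ²/2)T] / (σ√T)
   = [ln(216.1238/200.8833) + (0.0286 + 0.5·0.1645²)·3.2948] / (0.1645·√3.2948)
   = [0.073127 + 0.138810] / 0.298594 = 0.709786
d₂ = d₁ − σ√T = 0.709786 − 0.298594 = 0.411193
N(d₁) = 0.761082,  N(d₂) = 0.659534,  e^(−rT) = 0.910072
E₀ = V₀·N(d₁) − D·e^(−rT)·N(d₂)
   = 216.1238·0.761082 − 200.8833·0.910072·0.659534 = 43.912893

E0=43.9129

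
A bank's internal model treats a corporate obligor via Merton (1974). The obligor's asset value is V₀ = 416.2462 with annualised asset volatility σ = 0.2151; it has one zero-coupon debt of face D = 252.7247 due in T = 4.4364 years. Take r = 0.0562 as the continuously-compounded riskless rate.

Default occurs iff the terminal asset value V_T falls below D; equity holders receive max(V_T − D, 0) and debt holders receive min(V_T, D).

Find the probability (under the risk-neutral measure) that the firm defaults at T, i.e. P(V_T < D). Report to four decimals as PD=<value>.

PD=0.0771

d₁ = [ln(V₀/D) + (r + σ²/2)T] / (σ√T)
   = [ln(416.2462/252.7247) + (0.0562 + 0.5·0.2151²)·4.4364] / (0.2151·√4.4364)
   = [0.498976 + 0.351957] / 0.453060 = 1.878192
d₂ = d₁ − σ√T = 1.878192 − 0.453060 = 1.425132
risk-neutral PD = N(−d₂) = N(-1.425132) = 0.077060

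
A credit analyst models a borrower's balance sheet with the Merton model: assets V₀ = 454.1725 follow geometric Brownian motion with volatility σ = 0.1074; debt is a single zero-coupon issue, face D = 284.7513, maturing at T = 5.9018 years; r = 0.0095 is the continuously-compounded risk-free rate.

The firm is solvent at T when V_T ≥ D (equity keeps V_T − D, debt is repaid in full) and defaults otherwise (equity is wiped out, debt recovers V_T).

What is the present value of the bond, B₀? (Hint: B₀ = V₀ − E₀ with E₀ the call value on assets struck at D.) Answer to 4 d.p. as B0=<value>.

B0=268.4646

d₁ = [ln(V₀/D) + (r + σ²/2)T] / (σ√T)
   = [ln(454.1725/284.7513) + (0.0095 + 0.5·0.1074²)·5.9018] / (0.1074·√5.9018)
   = [0.466861 + 0.090105] / 0.260913 = 2.134677
d₂ = d₁ − σ√T = 2.134677 − 0.260913 = 1.873763
N(d₁) = 0.983606,  N(d₂) = 0.969518,  e^(−rT) = 0.945476
E₀ = V₀·N(d₁) − D·e^(−rT)·N(d₂)
   = 454.1725·0.983606 − 284.7513·0.945476·0.969518 = 185.707898
B₀ = V₀ − E₀ = 454.1725 − 185.707898 = 268.464602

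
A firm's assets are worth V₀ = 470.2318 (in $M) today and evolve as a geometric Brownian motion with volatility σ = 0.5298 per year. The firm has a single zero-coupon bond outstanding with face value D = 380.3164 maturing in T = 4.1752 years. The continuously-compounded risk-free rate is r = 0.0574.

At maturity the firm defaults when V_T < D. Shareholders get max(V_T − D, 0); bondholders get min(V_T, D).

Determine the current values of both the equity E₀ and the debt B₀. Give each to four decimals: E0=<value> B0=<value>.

E0=255.9454 B0=214.2864

d₁ = [ln(V₀/D) + (r + σ²/2)T] / (σ√T)
   = [ln(470.2318/380.3164) + (0.0574 + 0.5·0.5298²)·4.1752] / (0.5298·√4.1752)
   = [0.212222 + 0.825621] / 1.082557 = 0.958696
d₂ = d₁ − σ√T = 0.958696 − 1.082557 = -0.123860
N(d₁) = 0.831144,  N(d₂) = 0.450713,  e^(−rT) = 0.786898
E₀ = V₀·N(d₁) − D·e^(−rT)·N(d₂)
   = 470.2318·0.831144 − 380.3164·0.786898·0.450713 = 255.945409
B₀ = V₀ − E₀ = 470.2318 − 255.945409 = 214.286391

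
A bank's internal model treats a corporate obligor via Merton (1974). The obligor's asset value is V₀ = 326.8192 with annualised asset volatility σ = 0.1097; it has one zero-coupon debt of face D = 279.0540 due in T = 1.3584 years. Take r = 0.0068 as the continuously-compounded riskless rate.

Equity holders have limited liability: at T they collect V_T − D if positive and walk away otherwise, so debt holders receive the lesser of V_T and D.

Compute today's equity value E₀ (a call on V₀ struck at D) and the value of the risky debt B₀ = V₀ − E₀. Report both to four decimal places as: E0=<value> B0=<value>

d₁ = [ln(V₀/D) + (r + σ²/2)T] / (σ√T)
   = [ln(326.8192/279.0540) + (0.0068 + 0.5·0.1097²)·1.3584] / (0.1097·√1.3584)
   = [0.158002 + 0.017411] / 0.127856 = 1.371955
d₂ = d₁ − σ√T = 1.371955 − 0.127856 = 1.244100
N(d₁) = 0.914961,  N(d₂) = 0.893269,  e^(−rT) = 0.990805
E₀ = V₀·N(d₁) − D·e^(−rT)·N(d₂)
   = 326.8192·0.914961 − 279.0540·0.990805·0.893269 = 52.048709
B₀ = V₀ − E₀ = 326.8192 − 52.048709 = 274.770491

E0=52.0487 B0=274.7705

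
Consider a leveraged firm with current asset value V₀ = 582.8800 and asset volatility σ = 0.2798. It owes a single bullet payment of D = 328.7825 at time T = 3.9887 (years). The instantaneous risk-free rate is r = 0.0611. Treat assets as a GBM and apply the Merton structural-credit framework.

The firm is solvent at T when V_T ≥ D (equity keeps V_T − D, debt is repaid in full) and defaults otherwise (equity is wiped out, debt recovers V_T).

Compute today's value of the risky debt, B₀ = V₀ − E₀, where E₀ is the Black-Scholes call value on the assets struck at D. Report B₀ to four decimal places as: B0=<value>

d₁ = [ln(V₀/D) + (r + σ²/2)T] / (σ√T)
   = [ln(582.8800/328.7825) + (0.0611 + 0.5·0.2798²)·3.9887] / (0.2798·√3.9887)
   = [0.572585 + 0.399843] / 0.558809 = 1.740180
d₂ = d₁ − σ√T = 1.740180 − 0.558809 = 1.181371
N(d₁) = 0.959086,  N(d₂) = 0.881272,  e^(−rT) = 0.783715
E₀ = V₀·N(d₁) − D·e^(−rT)·N(d₂)
   = 582.8800·0.959086 − 328.7825·0.783715·0.881272 = 331.953153
B₀ = V₀ − E₀ = 582.8800 − 331.953153 = 250.926847

B0=250.9268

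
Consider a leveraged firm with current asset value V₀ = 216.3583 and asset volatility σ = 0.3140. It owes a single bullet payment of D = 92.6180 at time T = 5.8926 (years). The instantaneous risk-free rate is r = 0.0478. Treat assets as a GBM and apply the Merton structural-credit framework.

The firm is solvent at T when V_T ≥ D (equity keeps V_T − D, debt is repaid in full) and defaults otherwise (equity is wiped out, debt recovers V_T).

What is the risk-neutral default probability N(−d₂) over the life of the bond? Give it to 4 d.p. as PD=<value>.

PD=0.1353

d₁ = [ln(V₀/D) + (r + σ²/2)T] / (σ√T)
   = [ln(216.3583/92.6180) + (0.0478 + 0.5·0.3140²)·5.8926] / (0.3140·√5.8926)
   = [0.848452 + 0.572160] / 0.762225 = 1.863770
d₂ = d₁ − σ√T = 1.863770 − 0.762225 = 1.101545
risk-neutral PD = N(−d₂) = N(-1.101545) = 0.135330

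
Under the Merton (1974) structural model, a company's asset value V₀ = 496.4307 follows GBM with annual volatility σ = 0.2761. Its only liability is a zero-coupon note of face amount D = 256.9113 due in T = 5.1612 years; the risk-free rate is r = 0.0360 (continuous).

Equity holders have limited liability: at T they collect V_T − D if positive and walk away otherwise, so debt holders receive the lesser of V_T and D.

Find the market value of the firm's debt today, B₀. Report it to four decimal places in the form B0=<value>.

d₁ = [ln(V₀/D) + (r + σ²/2)T] / (σ√T)
   = [ln(496.4307/256.9113) + (0.0360 + 0.5·0.2761²)·5.1612] / (0.2761·√5.1612)
   = [0.658713 + 0.382525] / 0.627252 = 1.660001
d₂ = d₁ − σ√T = 1.660001 − 0.627252 = 1.032750
N(d₁) = 0.951543,  N(d₂) = 0.849140,  e^(−rT) = 0.830437
E₀ = V₀·N(d₁) − D·e^(−rT)·N(d₂)
   = 496.4307·0.951543 − 256.9113·0.830437·0.849140 = 291.212346
B₀ = V₀ − E₀ = 496.4307 − 291.212346 = 205.218354

B0=205.2184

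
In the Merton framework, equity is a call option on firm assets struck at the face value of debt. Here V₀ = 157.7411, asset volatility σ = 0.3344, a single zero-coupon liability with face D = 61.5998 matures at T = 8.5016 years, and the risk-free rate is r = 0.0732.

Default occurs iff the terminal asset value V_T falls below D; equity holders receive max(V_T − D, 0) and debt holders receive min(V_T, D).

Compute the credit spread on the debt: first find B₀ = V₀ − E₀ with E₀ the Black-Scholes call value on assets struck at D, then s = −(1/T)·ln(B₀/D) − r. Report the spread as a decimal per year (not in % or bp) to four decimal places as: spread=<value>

d₁ = [ln(V₀/D) + (r + σ²/2)T] / (σ√T)
   = [ln(157.7411/61.5998) + (0.0732 + 0.5·0.3344²)·8.5016] / (0.3344·√8.5016)
   = [0.940296 + 1.097656] / 0.975027 = 2.090150
d₂ = d₁ − σ√T = 2.090150 − 0.975027 = 1.115123
N(d₁) = 0.981698,  N(d₂) = 0.867601,  e^(−rT) = 0.536699
E₀ = V₀·N(d₁) − D·e^(−rT)·N(d₂)
   = 157.7411·0.981698 − 61.5998·0.536699·0.867601 = 126.170703
B₀ = V₀ − E₀ = 157.7411 − 126.170703 = 31.570397
spread = −(1/T)·ln(B₀/D) − r = −(1/8.5016)·ln(31.570397/61.5998) − 0.0732 = 0.00542505

spread=0.0054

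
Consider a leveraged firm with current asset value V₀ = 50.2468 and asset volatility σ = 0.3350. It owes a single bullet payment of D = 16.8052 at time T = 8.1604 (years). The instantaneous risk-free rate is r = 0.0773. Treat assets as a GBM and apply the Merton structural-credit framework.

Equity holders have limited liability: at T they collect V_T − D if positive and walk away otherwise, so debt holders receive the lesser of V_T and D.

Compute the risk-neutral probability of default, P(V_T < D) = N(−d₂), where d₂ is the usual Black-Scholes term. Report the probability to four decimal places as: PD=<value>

d₁ = [ln(V₀/D) + (r + σ²/2)T] / (σ√T)
   = [ln(50.2468/16.8052) + (0.0773 + 0.5·0.3350²)·8.1604] / (0.3350·√8.1604)
   = [1.095259 + 1.088699] / 0.956975 = 2.282148
d₂ = d₁ − σ√T = 2.282148 − 0.956975 = 1.325173
risk-neutral PD = N(−d₂) = N(-1.325173) = 0.092557

PD=0.0926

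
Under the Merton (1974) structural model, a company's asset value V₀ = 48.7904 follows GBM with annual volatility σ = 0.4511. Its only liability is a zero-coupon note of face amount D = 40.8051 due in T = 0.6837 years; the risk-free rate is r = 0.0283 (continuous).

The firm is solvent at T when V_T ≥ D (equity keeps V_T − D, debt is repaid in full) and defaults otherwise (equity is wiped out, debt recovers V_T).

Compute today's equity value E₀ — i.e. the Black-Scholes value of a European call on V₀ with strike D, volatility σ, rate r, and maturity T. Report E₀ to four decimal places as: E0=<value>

d₁ = [ln(V₀/D) + (r + σ²/2)T] / (σ√T)
   = [ln(48.7904/40.8051) + (0.0283 + 0.5·0.4511²)·0.6837] / (0.4511·√0.6837)
   = [0.178726 + 0.088912] / 0.372997 = 0.717535
d₂ = d₁ − σ√T = 0.717535 − 0.372997 = 0.344538
N(d₁) = 0.763478,  N(d₂) = 0.634779,  e^(−rT) = 0.980837
E₀ = V₀·N(d₁) − D·e^(−rT)·N(d₂)
   = 48.7904·0.763478 − 40.8051·0.980837·0.634779 = 11.844530

E0=11.8445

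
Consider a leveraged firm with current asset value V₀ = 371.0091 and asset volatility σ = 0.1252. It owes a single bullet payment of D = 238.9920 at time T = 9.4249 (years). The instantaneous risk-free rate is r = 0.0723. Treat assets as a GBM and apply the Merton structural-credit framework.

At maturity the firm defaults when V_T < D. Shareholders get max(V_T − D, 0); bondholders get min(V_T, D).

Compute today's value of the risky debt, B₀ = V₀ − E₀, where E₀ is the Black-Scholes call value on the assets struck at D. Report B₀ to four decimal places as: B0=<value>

d₁ = [ln(V₀/D) + (r + σ²/2)T] / (σ√T)
   = [ln(371.0091/238.9920) + (0.0723 + 0.5·0.1252²)·9.4249] / (0.1252·√9.4249)
   = [0.439797 + 0.755288] / 0.384364 = 3.109252
d₂ = d₁ − σ√T = 3.109252 − 0.384364 = 2.724888
N(d₁) = 0.999062,  N(d₂) = 0.996784,  e^(−rT) = 0.505898
E₀ = V₀·N(d₁) − D·e^(−rT)·N(d₂)
   = 371.0091·0.999062 − 238.9920·0.505898·0.996784 = 250.144449
B₀ = V₀ − E₀ = 371.0091 − 250.144449 = 120.864651

B0=120.8647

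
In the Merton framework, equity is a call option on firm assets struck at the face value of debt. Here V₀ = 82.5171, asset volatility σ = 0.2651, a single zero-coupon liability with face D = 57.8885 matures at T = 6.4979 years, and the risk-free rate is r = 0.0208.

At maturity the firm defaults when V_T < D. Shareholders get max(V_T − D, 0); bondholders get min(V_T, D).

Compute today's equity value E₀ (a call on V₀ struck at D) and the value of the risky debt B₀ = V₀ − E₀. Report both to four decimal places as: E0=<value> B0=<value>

E0=37.7372 B0=44.7799

d₁ = [ln(V₀/D) + (r + σ²/2)T] / (σ√T)
   = [ln(82.5171/57.8885) + (0.0208 + 0.5·0.2651²)·6.4979] / (0.2651·√6.4979)
   = [0.354487 + 0.363486] / 0.675766 = 1.062458
d₂ = d₁ − σ√T = 1.062458 − 0.675766 = 0.386692
N(d₁) = 0.855986,  N(d₂) = 0.650508,  e^(−rT) = 0.873579
E₀ = V₀·N(d₁) − D·e^(−rT)·N(d₂)
   = 82.5171·0.855986 − 57.8885·0.873579·0.650508 = 37.737175
B₀ = V₀ − E₀ = 82.5171 − 37.737175 = 44.779925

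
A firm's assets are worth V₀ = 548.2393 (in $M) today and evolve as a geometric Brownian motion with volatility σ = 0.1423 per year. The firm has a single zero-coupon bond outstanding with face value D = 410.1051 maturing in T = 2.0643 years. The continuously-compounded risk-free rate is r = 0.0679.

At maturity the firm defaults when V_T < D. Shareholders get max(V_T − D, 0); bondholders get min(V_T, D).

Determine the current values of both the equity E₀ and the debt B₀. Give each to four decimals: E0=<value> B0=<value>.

d₁ = [ln(V₀/D) + (r + σ²/2)T] / (σ√T)
   = [ln(548.2393/410.1051) + (0.0679 + 0.5·0.1423²)·2.0643] / (0.1423·√2.0643)
   = [0.290298 + 0.161066] / 0.204452 = 2.207681
d₂ = d₁ − σ√T = 2.207681 − 0.204452 = 2.003229
N(d₁) = 0.986367,  N(d₂) = 0.977424,  e^(−rT) = 0.869214
E₀ = V₀·N(d₁) − D·e^(−rT)·N(d₂)
   = 548.2393·0.986367 − 410.1051·0.869214·0.977424 = 192.343706
B₀ = V₀ − E₀ = 548.2393 − 192.343706 = 355.895594

E0=192.3437 B0=355.8956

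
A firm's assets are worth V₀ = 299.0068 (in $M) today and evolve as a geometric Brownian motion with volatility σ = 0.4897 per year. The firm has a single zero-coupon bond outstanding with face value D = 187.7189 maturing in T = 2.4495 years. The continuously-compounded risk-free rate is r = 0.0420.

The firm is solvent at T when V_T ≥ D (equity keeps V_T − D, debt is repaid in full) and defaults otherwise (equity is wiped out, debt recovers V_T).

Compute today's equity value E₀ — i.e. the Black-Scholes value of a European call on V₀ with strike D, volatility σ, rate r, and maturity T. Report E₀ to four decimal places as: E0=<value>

E0=151.6457

d₁ = [ln(V₀/D) + (r + σ²/2)T] / (σ√T)
   = [ln(299.0068/187.7189) + (0.0420 + 0.5·0.4897²)·2.4495] / (0.4897·√2.4495)
   = [0.465521 + 0.396582] / 0.766424 = 1.124838
d₂ = d₁ − σ√T = 1.124838 − 0.766424 = 0.358414
N(d₁) = 0.869671,  N(d₂) = 0.639983,  e^(−rT) = 0.902236
E₀ = V₀·N(d₁) − D·e^(−rT)·N(d₂)
   = 299.0068·0.869671 − 187.7189·0.902236·0.639983 = 151.645661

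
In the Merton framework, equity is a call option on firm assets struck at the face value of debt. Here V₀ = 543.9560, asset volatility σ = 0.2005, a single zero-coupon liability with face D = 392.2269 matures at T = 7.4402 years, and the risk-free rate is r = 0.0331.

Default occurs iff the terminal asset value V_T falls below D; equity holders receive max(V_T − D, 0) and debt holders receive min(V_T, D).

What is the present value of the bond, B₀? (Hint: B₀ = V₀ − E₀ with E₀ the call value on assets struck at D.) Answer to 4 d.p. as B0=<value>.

B0=290.0516

d₁ = [ln(V₀/D) + (r + σ²/2)T] / (σ√T)
   = [ln(543.9560/392.2269) + (0.0331 + 0.5·0.2005²)·7.4402] / (0.2005·√7.4402)
   = [0.327028 + 0.395820] / 0.546898 = 1.321722
d₂ = d₁ − σ√T = 1.321722 − 0.546898 = 0.774823
N(d₁) = 0.906870,  N(d₂) = 0.780778,  e^(−rT) = 0.781711
E₀ = V₀·N(d₁) − D·e^(−rT)·N(d₂)
   = 543.9560·0.906870 − 392.2269·0.781711·0.780778 = 253.904427
B₀ = V₀ − E₀ = 543.9560 − 253.904427 = 290.051573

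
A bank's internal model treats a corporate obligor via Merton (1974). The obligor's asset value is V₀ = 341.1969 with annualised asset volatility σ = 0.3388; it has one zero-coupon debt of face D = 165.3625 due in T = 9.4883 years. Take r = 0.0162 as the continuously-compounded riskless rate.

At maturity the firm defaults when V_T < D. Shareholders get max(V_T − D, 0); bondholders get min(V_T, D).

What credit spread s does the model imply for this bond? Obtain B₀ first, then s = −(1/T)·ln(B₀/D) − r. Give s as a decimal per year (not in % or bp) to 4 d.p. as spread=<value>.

d₁ = [ln(V₀/D) + (r + σ²/2)T] / (σ√T)
   = [ln(341.1969/165.3625) + (0.0162 + 0.5·0.3388²)·9.4883] / (0.3388·√9.4883)
   = [0.724320 + 0.698270] / 1.043608 = 1.363145
d₂ = d₁ − σ√T = 1.363145 − 1.043608 = 0.319536
N(d₁) = 0.913582,  N(d₂) = 0.625340,  e^(−rT) = 0.857520
E₀ = V₀·N(d₁) − D·e^(−rT)·N(d₂)
   = 341.1969·0.913582 − 165.3625·0.857520·0.625340 = 223.036914
B₀ = V₀ − E₀ = 341.1969 − 223.036914 = 118.159986
spread = −(1/T)·ln(B₀/D) − r = −(1/9.4883)·ln(118.159986/165.3625) − 0.0162 = 0.01922263

spread=0.0192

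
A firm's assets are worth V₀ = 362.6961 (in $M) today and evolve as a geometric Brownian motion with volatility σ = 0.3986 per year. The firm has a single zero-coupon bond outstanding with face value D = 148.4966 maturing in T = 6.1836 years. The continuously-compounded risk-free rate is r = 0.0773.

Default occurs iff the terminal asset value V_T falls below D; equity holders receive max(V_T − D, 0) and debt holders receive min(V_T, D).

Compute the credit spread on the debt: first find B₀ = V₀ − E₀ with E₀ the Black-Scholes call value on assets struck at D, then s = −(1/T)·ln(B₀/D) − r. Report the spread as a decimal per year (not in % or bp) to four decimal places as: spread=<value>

spread=0.0115

d₁ = [ln(V₀/D) + (r + σ²/2)T] / (σ√T)
   = [ln(362.6961/148.4966) + (0.0773 + 0.5·0.3986²)·6.1836] / (0.3986·√6.1836)
   = [0.893003 + 0.969224] / 0.991192 = 1.878774
d₂ = d₁ − σ√T = 1.878774 − 0.991192 = 0.887582
N(d₁) = 0.969862,  N(d₂) = 0.812617,  e^(−rT) = 0.620027
E₀ = V₀·N(d₁) − D·e^(−rT)·N(d₂)
   = 362.6961·0.969862 − 148.4966·0.620027·0.812617 = 276.946086
B₀ = V₀ − E₀ = 362.6961 − 276.946086 = 85.750014
spread = −(1/T)·ln(B₀/D) − r = −(1/6.1836)·ln(85.750014/148.4966) − 0.0773 = 0.01150358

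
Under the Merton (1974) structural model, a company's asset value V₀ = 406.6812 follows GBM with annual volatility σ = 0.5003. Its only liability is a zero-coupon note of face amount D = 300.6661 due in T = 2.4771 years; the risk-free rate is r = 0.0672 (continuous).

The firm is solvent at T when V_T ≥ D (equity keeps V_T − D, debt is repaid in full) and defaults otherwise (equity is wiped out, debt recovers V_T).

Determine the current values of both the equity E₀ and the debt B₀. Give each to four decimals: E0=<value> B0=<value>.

d₁ = [ln(V₀/D) + (r + σ²/2)T] / (σ√T)
   = [ln(406.6812/300.6661) + (0.0672 + 0.5·0.5003²)·2.4771] / (0.5003·√2.4771)
   = [0.302029 + 0.476470] / 0.787412 = 0.988681
d₂ = d₁ − σ√T = 0.988681 − 0.787412 = 0.201268
N(d₁) = 0.838590,  N(d₂) = 0.579756,  e^(−rT) = 0.846656
E₀ = V₀·N(d₁) − D·e^(−rT)·N(d₂)
   = 406.6812·0.838590 − 300.6661·0.846656·0.579756 = 193.455936
B₀ = V₀ − E₀ = 406.6812 − 193.455936 = 213.225264

E0=193.4559 B0=213.2253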